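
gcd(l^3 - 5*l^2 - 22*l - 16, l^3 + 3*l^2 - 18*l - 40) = l + 2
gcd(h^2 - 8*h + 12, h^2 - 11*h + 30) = h - 6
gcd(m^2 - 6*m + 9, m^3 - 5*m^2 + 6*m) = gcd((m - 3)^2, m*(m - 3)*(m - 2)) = m - 3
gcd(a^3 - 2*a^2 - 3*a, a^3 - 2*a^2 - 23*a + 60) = a - 3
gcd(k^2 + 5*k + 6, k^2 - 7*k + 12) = 1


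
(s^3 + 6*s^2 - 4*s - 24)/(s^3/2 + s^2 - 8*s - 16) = 2*(s^2 + 4*s - 12)/(s^2 - 16)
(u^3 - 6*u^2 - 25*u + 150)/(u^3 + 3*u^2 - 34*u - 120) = (u - 5)/(u + 4)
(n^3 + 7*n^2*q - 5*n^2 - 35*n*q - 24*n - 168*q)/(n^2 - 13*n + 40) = (n^2 + 7*n*q + 3*n + 21*q)/(n - 5)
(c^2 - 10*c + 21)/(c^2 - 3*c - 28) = (c - 3)/(c + 4)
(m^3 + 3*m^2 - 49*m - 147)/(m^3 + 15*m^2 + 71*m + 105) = (m - 7)/(m + 5)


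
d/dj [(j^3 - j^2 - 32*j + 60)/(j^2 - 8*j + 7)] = (j^4 - 16*j^3 + 61*j^2 - 134*j + 256)/(j^4 - 16*j^3 + 78*j^2 - 112*j + 49)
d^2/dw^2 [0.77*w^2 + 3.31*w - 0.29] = 1.54000000000000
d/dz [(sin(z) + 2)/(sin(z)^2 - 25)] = (-4*sin(z) + cos(z)^2 - 26)*cos(z)/(sin(z)^2 - 25)^2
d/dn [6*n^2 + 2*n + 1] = 12*n + 2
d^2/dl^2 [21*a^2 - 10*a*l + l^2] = 2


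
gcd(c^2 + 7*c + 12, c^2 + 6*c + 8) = c + 4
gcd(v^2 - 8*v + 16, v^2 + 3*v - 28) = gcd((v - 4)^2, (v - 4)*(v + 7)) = v - 4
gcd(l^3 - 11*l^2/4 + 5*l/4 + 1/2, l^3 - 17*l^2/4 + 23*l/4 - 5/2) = l^2 - 3*l + 2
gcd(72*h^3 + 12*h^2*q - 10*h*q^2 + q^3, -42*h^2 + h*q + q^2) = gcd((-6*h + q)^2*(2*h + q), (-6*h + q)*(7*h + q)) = -6*h + q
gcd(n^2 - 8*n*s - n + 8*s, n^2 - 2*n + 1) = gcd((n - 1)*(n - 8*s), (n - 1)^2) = n - 1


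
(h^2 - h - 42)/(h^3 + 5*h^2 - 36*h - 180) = (h - 7)/(h^2 - h - 30)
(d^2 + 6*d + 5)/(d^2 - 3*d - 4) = (d + 5)/(d - 4)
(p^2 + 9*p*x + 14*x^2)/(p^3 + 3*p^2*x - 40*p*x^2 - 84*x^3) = 1/(p - 6*x)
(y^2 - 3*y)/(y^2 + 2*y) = (y - 3)/(y + 2)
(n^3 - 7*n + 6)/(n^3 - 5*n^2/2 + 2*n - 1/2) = 2*(n^2 + n - 6)/(2*n^2 - 3*n + 1)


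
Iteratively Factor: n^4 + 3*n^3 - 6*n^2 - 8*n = (n)*(n^3 + 3*n^2 - 6*n - 8) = n*(n + 1)*(n^2 + 2*n - 8) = n*(n - 2)*(n + 1)*(n + 4)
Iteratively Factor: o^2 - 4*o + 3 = (o - 1)*(o - 3)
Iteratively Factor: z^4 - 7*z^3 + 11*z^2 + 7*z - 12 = (z + 1)*(z^3 - 8*z^2 + 19*z - 12) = (z - 4)*(z + 1)*(z^2 - 4*z + 3) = (z - 4)*(z - 3)*(z + 1)*(z - 1)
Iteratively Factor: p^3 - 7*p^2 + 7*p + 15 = (p + 1)*(p^2 - 8*p + 15) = (p - 3)*(p + 1)*(p - 5)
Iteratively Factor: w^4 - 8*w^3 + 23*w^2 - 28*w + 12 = (w - 2)*(w^3 - 6*w^2 + 11*w - 6) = (w - 2)*(w - 1)*(w^2 - 5*w + 6) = (w - 2)^2*(w - 1)*(w - 3)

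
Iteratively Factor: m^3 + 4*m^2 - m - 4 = (m - 1)*(m^2 + 5*m + 4) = (m - 1)*(m + 1)*(m + 4)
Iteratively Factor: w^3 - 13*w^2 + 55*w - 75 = (w - 5)*(w^2 - 8*w + 15) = (w - 5)*(w - 3)*(w - 5)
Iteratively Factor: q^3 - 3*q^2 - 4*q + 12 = (q - 3)*(q^2 - 4) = (q - 3)*(q + 2)*(q - 2)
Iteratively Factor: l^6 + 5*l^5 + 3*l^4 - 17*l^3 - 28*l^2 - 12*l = (l + 1)*(l^5 + 4*l^4 - l^3 - 16*l^2 - 12*l) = (l + 1)^2*(l^4 + 3*l^3 - 4*l^2 - 12*l) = l*(l + 1)^2*(l^3 + 3*l^2 - 4*l - 12) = l*(l - 2)*(l + 1)^2*(l^2 + 5*l + 6) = l*(l - 2)*(l + 1)^2*(l + 3)*(l + 2)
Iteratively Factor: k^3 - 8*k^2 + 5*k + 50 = (k + 2)*(k^2 - 10*k + 25) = (k - 5)*(k + 2)*(k - 5)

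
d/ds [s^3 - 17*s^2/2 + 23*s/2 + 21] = 3*s^2 - 17*s + 23/2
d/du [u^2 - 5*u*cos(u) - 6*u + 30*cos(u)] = 5*u*sin(u) + 2*u - 30*sin(u) - 5*cos(u) - 6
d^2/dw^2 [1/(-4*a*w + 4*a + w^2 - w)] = 2*(-4*a*w + 4*a + w^2 - w - (4*a - 2*w + 1)^2)/(4*a*w - 4*a - w^2 + w)^3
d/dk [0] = 0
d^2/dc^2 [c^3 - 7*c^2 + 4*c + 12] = 6*c - 14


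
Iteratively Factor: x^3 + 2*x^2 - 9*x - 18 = (x + 3)*(x^2 - x - 6) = (x + 2)*(x + 3)*(x - 3)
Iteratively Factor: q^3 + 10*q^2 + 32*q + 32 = (q + 2)*(q^2 + 8*q + 16) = (q + 2)*(q + 4)*(q + 4)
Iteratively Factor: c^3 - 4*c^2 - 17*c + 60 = (c - 5)*(c^2 + c - 12) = (c - 5)*(c - 3)*(c + 4)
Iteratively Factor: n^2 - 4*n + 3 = (n - 1)*(n - 3)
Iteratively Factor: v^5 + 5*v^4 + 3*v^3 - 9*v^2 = (v + 3)*(v^4 + 2*v^3 - 3*v^2) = v*(v + 3)*(v^3 + 2*v^2 - 3*v) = v*(v - 1)*(v + 3)*(v^2 + 3*v) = v^2*(v - 1)*(v + 3)*(v + 3)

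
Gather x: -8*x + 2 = 2 - 8*x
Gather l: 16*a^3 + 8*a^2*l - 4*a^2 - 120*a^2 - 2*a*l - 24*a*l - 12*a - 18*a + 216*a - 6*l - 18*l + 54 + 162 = 16*a^3 - 124*a^2 + 186*a + l*(8*a^2 - 26*a - 24) + 216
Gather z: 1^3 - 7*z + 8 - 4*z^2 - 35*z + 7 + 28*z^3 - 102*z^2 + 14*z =28*z^3 - 106*z^2 - 28*z + 16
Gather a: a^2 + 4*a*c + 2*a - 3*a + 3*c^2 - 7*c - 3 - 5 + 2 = a^2 + a*(4*c - 1) + 3*c^2 - 7*c - 6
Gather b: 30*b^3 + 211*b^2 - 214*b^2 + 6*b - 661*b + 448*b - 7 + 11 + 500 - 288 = 30*b^3 - 3*b^2 - 207*b + 216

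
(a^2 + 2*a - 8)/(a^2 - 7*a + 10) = (a + 4)/(a - 5)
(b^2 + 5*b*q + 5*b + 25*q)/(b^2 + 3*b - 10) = (b + 5*q)/(b - 2)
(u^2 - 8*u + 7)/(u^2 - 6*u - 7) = (u - 1)/(u + 1)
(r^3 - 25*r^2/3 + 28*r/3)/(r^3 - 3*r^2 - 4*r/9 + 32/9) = 3*r*(r - 7)/(3*r^2 - 5*r - 8)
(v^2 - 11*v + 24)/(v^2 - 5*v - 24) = (v - 3)/(v + 3)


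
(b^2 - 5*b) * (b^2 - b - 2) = b^4 - 6*b^3 + 3*b^2 + 10*b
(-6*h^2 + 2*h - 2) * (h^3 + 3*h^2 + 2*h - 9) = -6*h^5 - 16*h^4 - 8*h^3 + 52*h^2 - 22*h + 18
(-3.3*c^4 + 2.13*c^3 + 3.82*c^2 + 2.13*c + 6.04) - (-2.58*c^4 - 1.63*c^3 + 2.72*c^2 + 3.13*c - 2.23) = -0.72*c^4 + 3.76*c^3 + 1.1*c^2 - 1.0*c + 8.27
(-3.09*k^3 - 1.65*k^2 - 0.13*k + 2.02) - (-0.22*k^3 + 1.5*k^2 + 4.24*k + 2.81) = -2.87*k^3 - 3.15*k^2 - 4.37*k - 0.79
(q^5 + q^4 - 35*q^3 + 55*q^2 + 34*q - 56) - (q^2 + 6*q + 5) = q^5 + q^4 - 35*q^3 + 54*q^2 + 28*q - 61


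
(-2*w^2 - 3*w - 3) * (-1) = 2*w^2 + 3*w + 3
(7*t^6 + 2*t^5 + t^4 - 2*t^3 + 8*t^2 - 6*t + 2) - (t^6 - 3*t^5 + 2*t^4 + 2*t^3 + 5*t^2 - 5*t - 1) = 6*t^6 + 5*t^5 - t^4 - 4*t^3 + 3*t^2 - t + 3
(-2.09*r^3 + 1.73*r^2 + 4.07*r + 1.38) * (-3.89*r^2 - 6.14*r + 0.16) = 8.1301*r^5 + 6.1029*r^4 - 26.7889*r^3 - 30.0812*r^2 - 7.822*r + 0.2208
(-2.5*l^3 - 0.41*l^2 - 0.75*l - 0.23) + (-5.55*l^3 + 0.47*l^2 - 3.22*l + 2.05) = -8.05*l^3 + 0.06*l^2 - 3.97*l + 1.82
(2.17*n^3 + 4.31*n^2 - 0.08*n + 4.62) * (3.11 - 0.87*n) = -1.8879*n^4 + 2.999*n^3 + 13.4737*n^2 - 4.2682*n + 14.3682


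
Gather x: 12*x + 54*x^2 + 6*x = 54*x^2 + 18*x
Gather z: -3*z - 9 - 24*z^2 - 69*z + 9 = -24*z^2 - 72*z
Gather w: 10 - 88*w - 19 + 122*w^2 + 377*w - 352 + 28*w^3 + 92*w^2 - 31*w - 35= 28*w^3 + 214*w^2 + 258*w - 396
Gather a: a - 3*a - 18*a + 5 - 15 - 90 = -20*a - 100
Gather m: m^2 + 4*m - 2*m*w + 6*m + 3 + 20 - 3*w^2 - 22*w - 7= m^2 + m*(10 - 2*w) - 3*w^2 - 22*w + 16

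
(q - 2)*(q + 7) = q^2 + 5*q - 14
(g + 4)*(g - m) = g^2 - g*m + 4*g - 4*m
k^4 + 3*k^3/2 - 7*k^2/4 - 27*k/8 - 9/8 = (k - 3/2)*(k + 1/2)*(k + 1)*(k + 3/2)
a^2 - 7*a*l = a*(a - 7*l)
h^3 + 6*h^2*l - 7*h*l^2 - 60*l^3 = (h - 3*l)*(h + 4*l)*(h + 5*l)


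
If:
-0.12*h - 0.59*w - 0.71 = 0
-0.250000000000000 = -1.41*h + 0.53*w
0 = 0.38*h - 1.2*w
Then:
No Solution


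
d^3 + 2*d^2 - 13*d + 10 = (d - 2)*(d - 1)*(d + 5)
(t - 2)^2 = t^2 - 4*t + 4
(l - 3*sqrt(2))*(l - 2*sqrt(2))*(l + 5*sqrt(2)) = l^3 - 38*l + 60*sqrt(2)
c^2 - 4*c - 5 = (c - 5)*(c + 1)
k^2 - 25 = (k - 5)*(k + 5)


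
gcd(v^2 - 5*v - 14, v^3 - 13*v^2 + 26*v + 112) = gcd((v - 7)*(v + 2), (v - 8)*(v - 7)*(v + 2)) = v^2 - 5*v - 14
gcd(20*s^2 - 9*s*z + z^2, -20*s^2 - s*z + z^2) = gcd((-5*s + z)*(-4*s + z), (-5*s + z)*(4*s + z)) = -5*s + z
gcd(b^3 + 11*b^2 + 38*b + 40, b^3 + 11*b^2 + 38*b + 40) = b^3 + 11*b^2 + 38*b + 40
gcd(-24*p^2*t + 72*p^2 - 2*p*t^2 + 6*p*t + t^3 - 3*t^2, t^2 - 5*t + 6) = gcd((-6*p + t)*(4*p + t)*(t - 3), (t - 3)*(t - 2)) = t - 3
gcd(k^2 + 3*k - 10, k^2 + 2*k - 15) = k + 5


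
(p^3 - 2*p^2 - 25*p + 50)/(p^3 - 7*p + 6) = (p^2 - 25)/(p^2 + 2*p - 3)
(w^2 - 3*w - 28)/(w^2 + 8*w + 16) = (w - 7)/(w + 4)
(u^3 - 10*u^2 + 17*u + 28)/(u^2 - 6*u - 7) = u - 4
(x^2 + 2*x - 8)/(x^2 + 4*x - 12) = (x + 4)/(x + 6)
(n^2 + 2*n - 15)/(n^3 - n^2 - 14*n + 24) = (n + 5)/(n^2 + 2*n - 8)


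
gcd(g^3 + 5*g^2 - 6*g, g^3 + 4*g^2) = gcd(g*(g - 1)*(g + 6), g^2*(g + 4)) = g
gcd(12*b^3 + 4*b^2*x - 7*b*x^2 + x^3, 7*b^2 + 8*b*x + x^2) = b + x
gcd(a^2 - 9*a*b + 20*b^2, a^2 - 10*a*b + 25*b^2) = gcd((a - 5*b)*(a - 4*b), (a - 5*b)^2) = a - 5*b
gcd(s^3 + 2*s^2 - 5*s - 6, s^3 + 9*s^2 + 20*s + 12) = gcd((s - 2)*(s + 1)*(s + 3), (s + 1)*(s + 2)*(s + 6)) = s + 1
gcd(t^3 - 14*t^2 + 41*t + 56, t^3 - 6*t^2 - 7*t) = t^2 - 6*t - 7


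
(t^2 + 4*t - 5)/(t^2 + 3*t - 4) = (t + 5)/(t + 4)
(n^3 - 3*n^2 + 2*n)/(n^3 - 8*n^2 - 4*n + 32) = n*(n - 1)/(n^2 - 6*n - 16)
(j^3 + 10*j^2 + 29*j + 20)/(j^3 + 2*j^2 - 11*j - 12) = (j + 5)/(j - 3)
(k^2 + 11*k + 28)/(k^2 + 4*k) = (k + 7)/k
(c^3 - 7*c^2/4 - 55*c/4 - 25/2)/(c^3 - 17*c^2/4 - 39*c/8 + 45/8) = 2*(4*c^2 + 13*c + 10)/(8*c^2 + 6*c - 9)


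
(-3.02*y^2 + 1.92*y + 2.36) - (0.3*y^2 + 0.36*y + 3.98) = -3.32*y^2 + 1.56*y - 1.62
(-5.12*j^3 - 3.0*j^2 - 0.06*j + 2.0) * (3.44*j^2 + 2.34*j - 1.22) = -17.6128*j^5 - 22.3008*j^4 - 0.979999999999999*j^3 + 10.3996*j^2 + 4.7532*j - 2.44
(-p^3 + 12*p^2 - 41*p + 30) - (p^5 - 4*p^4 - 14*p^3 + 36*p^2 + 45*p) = -p^5 + 4*p^4 + 13*p^3 - 24*p^2 - 86*p + 30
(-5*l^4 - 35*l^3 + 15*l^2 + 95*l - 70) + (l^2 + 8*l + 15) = -5*l^4 - 35*l^3 + 16*l^2 + 103*l - 55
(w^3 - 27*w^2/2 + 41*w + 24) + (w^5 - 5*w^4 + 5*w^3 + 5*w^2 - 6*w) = w^5 - 5*w^4 + 6*w^3 - 17*w^2/2 + 35*w + 24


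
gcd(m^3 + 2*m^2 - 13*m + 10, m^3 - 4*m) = m - 2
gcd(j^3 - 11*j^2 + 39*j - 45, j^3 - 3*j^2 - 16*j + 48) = j - 3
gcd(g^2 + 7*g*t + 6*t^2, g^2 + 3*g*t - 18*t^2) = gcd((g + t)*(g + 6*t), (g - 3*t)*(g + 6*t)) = g + 6*t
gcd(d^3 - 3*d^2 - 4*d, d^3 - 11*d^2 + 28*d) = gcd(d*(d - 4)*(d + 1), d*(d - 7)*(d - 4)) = d^2 - 4*d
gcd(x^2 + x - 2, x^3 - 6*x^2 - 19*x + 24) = x - 1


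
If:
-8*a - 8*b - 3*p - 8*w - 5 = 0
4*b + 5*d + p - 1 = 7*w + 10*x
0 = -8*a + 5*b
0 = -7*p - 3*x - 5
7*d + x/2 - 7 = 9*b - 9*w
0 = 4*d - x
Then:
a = -28655/83592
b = -5731/10449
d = -2585/13932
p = -460/1161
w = 17339/41796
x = -2585/3483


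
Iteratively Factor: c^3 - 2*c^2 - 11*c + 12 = (c - 1)*(c^2 - c - 12) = (c - 1)*(c + 3)*(c - 4)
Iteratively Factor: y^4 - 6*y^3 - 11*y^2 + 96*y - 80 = (y - 5)*(y^3 - y^2 - 16*y + 16) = (y - 5)*(y + 4)*(y^2 - 5*y + 4) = (y - 5)*(y - 4)*(y + 4)*(y - 1)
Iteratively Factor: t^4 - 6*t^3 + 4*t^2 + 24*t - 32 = (t - 2)*(t^3 - 4*t^2 - 4*t + 16) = (t - 4)*(t - 2)*(t^2 - 4) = (t - 4)*(t - 2)^2*(t + 2)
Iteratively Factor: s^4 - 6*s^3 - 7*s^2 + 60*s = (s - 4)*(s^3 - 2*s^2 - 15*s) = s*(s - 4)*(s^2 - 2*s - 15) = s*(s - 5)*(s - 4)*(s + 3)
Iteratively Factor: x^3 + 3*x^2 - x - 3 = (x + 3)*(x^2 - 1) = (x - 1)*(x + 3)*(x + 1)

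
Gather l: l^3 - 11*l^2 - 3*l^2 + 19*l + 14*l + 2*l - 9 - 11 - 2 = l^3 - 14*l^2 + 35*l - 22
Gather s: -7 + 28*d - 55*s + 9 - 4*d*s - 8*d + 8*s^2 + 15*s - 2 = 20*d + 8*s^2 + s*(-4*d - 40)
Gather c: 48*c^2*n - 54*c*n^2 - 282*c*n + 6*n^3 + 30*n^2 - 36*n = 48*c^2*n + c*(-54*n^2 - 282*n) + 6*n^3 + 30*n^2 - 36*n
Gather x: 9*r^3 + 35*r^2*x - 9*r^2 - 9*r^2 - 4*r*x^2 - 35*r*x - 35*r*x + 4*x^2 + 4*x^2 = 9*r^3 - 18*r^2 + x^2*(8 - 4*r) + x*(35*r^2 - 70*r)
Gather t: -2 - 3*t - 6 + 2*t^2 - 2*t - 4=2*t^2 - 5*t - 12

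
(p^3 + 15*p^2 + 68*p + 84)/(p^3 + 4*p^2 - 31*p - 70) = (p + 6)/(p - 5)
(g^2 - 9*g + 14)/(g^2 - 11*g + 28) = (g - 2)/(g - 4)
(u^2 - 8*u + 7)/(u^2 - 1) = (u - 7)/(u + 1)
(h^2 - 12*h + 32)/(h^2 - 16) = (h - 8)/(h + 4)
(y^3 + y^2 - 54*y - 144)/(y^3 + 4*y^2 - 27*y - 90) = (y - 8)/(y - 5)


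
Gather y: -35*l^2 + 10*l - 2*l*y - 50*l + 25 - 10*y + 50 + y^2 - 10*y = -35*l^2 - 40*l + y^2 + y*(-2*l - 20) + 75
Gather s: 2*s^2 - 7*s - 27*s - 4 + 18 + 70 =2*s^2 - 34*s + 84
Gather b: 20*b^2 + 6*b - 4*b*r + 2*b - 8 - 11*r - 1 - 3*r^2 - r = 20*b^2 + b*(8 - 4*r) - 3*r^2 - 12*r - 9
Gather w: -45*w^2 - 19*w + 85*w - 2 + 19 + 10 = -45*w^2 + 66*w + 27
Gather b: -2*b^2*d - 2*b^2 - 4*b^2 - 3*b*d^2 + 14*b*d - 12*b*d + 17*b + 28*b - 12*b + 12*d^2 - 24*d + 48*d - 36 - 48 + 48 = b^2*(-2*d - 6) + b*(-3*d^2 + 2*d + 33) + 12*d^2 + 24*d - 36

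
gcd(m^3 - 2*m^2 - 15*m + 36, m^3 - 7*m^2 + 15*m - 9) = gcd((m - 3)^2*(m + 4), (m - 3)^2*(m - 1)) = m^2 - 6*m + 9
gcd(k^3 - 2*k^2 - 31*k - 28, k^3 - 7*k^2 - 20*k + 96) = k + 4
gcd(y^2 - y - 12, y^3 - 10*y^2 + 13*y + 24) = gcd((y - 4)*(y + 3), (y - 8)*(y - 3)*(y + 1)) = 1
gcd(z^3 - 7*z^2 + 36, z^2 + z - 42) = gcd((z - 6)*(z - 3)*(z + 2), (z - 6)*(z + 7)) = z - 6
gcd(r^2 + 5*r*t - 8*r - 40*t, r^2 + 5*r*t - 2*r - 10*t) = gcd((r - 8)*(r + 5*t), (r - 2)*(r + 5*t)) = r + 5*t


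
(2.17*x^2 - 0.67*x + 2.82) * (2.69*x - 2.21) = 5.8373*x^3 - 6.598*x^2 + 9.0665*x - 6.2322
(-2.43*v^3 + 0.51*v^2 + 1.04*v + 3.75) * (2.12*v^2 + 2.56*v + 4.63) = -5.1516*v^5 - 5.1396*v^4 - 7.7405*v^3 + 12.9737*v^2 + 14.4152*v + 17.3625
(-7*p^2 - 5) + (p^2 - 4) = -6*p^2 - 9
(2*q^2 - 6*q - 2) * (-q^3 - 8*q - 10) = -2*q^5 + 6*q^4 - 14*q^3 + 28*q^2 + 76*q + 20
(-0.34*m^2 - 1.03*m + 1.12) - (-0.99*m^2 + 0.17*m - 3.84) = 0.65*m^2 - 1.2*m + 4.96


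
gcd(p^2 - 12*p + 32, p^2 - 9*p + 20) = p - 4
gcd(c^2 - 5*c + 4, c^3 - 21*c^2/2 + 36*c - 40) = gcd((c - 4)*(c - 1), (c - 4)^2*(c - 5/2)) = c - 4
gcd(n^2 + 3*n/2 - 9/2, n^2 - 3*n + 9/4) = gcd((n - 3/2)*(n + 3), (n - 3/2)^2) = n - 3/2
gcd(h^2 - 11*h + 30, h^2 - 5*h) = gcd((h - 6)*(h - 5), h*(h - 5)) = h - 5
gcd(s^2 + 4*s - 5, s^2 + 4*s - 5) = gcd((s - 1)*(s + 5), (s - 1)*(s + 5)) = s^2 + 4*s - 5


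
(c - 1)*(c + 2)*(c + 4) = c^3 + 5*c^2 + 2*c - 8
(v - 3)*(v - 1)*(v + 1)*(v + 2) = v^4 - v^3 - 7*v^2 + v + 6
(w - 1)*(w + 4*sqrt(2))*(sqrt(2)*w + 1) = sqrt(2)*w^3 - sqrt(2)*w^2 + 9*w^2 - 9*w + 4*sqrt(2)*w - 4*sqrt(2)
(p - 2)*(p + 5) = p^2 + 3*p - 10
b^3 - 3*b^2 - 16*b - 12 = (b - 6)*(b + 1)*(b + 2)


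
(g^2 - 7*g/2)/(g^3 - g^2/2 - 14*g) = (7 - 2*g)/(-2*g^2 + g + 28)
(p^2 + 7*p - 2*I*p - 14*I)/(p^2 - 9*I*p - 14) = (p + 7)/(p - 7*I)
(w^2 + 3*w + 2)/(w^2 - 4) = (w + 1)/(w - 2)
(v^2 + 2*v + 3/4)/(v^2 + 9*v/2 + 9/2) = (v + 1/2)/(v + 3)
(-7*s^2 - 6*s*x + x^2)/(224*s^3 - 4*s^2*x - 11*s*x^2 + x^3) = (s + x)/(-32*s^2 - 4*s*x + x^2)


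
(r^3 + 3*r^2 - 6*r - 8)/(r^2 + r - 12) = (r^2 - r - 2)/(r - 3)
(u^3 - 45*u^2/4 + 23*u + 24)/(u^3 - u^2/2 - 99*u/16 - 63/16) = 4*(u^2 - 12*u + 32)/(4*u^2 - 5*u - 21)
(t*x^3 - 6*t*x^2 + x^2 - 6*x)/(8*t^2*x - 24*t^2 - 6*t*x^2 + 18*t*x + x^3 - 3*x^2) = x*(t*x^2 - 6*t*x + x - 6)/(8*t^2*x - 24*t^2 - 6*t*x^2 + 18*t*x + x^3 - 3*x^2)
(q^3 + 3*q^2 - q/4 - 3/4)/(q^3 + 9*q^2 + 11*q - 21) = (q^2 - 1/4)/(q^2 + 6*q - 7)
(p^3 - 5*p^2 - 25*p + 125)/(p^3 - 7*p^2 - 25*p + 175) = (p - 5)/(p - 7)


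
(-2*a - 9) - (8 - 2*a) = -17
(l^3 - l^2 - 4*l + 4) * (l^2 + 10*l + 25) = l^5 + 9*l^4 + 11*l^3 - 61*l^2 - 60*l + 100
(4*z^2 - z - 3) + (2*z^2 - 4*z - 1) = 6*z^2 - 5*z - 4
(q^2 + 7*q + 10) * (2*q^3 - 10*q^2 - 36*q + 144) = 2*q^5 + 4*q^4 - 86*q^3 - 208*q^2 + 648*q + 1440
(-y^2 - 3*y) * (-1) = y^2 + 3*y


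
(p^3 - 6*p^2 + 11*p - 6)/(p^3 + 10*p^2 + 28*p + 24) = (p^3 - 6*p^2 + 11*p - 6)/(p^3 + 10*p^2 + 28*p + 24)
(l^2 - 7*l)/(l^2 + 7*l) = (l - 7)/(l + 7)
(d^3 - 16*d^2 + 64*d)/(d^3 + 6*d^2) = (d^2 - 16*d + 64)/(d*(d + 6))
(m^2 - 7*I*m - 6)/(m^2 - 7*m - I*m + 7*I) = (m - 6*I)/(m - 7)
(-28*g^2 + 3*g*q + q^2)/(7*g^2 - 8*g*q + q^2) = (-28*g^2 + 3*g*q + q^2)/(7*g^2 - 8*g*q + q^2)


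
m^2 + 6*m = m*(m + 6)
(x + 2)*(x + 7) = x^2 + 9*x + 14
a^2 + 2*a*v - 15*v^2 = (a - 3*v)*(a + 5*v)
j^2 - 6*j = j*(j - 6)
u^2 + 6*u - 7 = (u - 1)*(u + 7)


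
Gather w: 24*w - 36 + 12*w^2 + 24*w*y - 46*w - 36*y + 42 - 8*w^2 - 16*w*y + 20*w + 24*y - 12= 4*w^2 + w*(8*y - 2) - 12*y - 6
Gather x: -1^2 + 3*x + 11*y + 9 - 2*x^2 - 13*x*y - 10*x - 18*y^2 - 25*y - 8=-2*x^2 + x*(-13*y - 7) - 18*y^2 - 14*y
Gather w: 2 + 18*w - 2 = 18*w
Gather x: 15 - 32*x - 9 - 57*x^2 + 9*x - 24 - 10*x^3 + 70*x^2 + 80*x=-10*x^3 + 13*x^2 + 57*x - 18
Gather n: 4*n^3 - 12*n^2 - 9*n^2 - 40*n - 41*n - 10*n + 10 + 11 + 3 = 4*n^3 - 21*n^2 - 91*n + 24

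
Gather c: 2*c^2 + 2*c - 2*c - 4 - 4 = 2*c^2 - 8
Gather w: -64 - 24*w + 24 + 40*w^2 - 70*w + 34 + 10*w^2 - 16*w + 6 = 50*w^2 - 110*w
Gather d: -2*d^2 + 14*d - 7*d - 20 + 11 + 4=-2*d^2 + 7*d - 5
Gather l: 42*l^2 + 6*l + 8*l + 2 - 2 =42*l^2 + 14*l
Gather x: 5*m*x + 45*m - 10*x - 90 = 45*m + x*(5*m - 10) - 90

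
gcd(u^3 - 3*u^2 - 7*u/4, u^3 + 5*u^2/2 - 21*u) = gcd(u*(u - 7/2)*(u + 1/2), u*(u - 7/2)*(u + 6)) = u^2 - 7*u/2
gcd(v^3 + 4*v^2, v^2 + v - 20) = 1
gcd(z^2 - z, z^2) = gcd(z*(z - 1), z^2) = z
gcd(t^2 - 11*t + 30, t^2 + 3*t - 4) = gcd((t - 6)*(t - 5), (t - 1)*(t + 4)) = 1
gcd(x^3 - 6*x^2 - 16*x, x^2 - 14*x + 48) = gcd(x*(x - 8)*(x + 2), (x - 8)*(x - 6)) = x - 8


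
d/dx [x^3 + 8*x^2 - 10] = x*(3*x + 16)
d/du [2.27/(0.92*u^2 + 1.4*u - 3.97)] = (-4.1768*u - 3.178)/(0.92*u^2 + 1.4*u - 3.97)^2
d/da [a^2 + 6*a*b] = 2*a + 6*b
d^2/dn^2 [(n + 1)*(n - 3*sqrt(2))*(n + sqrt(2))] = 6*n - 4*sqrt(2) + 2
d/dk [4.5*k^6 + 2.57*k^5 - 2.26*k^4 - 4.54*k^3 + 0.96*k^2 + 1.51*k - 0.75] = 27.0*k^5 + 12.85*k^4 - 9.04*k^3 - 13.62*k^2 + 1.92*k + 1.51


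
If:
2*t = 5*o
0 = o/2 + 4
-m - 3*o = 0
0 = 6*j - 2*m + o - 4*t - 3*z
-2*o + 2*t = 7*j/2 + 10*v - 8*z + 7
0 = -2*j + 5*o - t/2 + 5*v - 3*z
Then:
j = -150/7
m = 24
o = -8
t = -20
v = -822/35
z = -244/7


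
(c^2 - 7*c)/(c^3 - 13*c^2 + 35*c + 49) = c/(c^2 - 6*c - 7)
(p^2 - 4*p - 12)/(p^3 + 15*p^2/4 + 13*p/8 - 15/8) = 8*(p^2 - 4*p - 12)/(8*p^3 + 30*p^2 + 13*p - 15)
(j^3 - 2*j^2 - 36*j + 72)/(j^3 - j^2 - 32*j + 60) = (j - 6)/(j - 5)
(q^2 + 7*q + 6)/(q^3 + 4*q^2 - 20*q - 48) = (q + 1)/(q^2 - 2*q - 8)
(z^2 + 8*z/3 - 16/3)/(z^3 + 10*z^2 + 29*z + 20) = (z - 4/3)/(z^2 + 6*z + 5)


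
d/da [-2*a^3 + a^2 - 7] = 2*a*(1 - 3*a)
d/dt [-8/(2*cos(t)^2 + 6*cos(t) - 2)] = -4*(2*cos(t) + 3)*sin(t)/(sin(t)^2 - 3*cos(t))^2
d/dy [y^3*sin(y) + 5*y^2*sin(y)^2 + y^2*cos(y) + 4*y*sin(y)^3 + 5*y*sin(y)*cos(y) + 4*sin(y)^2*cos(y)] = y^3*cos(y) + 2*y^2*sin(y) + 5*y^2*sin(2*y) + 5*y*cos(y) - 3*y*cos(3*y) + 5*y + 2*sin(y) + 5*sin(2*y)/2 + 2*sin(3*y)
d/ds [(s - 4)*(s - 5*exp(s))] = s - (s - 4)*(5*exp(s) - 1) - 5*exp(s)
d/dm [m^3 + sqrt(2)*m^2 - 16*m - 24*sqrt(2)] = 3*m^2 + 2*sqrt(2)*m - 16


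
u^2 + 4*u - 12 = (u - 2)*(u + 6)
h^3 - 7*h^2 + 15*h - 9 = (h - 3)^2*(h - 1)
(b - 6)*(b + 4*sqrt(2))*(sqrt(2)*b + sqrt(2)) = sqrt(2)*b^3 - 5*sqrt(2)*b^2 + 8*b^2 - 40*b - 6*sqrt(2)*b - 48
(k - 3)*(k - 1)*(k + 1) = k^3 - 3*k^2 - k + 3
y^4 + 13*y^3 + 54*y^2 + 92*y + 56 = (y + 2)^3*(y + 7)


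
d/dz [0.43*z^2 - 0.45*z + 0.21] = 0.86*z - 0.45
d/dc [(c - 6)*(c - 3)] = 2*c - 9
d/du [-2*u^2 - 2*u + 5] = -4*u - 2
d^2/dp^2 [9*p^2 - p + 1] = 18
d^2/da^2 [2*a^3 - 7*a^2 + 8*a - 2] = 12*a - 14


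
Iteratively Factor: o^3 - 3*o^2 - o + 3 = (o - 1)*(o^2 - 2*o - 3) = (o - 3)*(o - 1)*(o + 1)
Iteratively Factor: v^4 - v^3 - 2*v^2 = (v + 1)*(v^3 - 2*v^2) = (v - 2)*(v + 1)*(v^2) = v*(v - 2)*(v + 1)*(v)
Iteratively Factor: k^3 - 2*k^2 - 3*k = (k)*(k^2 - 2*k - 3) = k*(k + 1)*(k - 3)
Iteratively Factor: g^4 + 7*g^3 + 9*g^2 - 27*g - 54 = (g + 3)*(g^3 + 4*g^2 - 3*g - 18) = (g - 2)*(g + 3)*(g^2 + 6*g + 9) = (g - 2)*(g + 3)^2*(g + 3)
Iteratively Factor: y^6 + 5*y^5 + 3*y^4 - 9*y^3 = (y + 3)*(y^5 + 2*y^4 - 3*y^3) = y*(y + 3)*(y^4 + 2*y^3 - 3*y^2) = y^2*(y + 3)*(y^3 + 2*y^2 - 3*y) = y^2*(y - 1)*(y + 3)*(y^2 + 3*y) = y^2*(y - 1)*(y + 3)^2*(y)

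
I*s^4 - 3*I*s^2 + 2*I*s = s*(s - 1)*(s + 2)*(I*s - I)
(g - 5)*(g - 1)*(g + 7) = g^3 + g^2 - 37*g + 35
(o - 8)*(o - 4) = o^2 - 12*o + 32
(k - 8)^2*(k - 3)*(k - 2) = k^4 - 21*k^3 + 150*k^2 - 416*k + 384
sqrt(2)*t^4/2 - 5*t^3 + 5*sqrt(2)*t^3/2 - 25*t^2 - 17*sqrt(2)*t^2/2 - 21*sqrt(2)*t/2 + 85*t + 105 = (t - 3)*(t + 7)*(t - 5*sqrt(2))*(sqrt(2)*t/2 + sqrt(2)/2)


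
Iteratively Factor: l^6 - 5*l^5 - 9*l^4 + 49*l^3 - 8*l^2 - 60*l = (l + 1)*(l^5 - 6*l^4 - 3*l^3 + 52*l^2 - 60*l) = (l - 2)*(l + 1)*(l^4 - 4*l^3 - 11*l^2 + 30*l) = (l - 5)*(l - 2)*(l + 1)*(l^3 + l^2 - 6*l) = (l - 5)*(l - 2)*(l + 1)*(l + 3)*(l^2 - 2*l) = (l - 5)*(l - 2)^2*(l + 1)*(l + 3)*(l)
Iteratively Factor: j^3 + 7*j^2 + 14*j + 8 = (j + 2)*(j^2 + 5*j + 4) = (j + 2)*(j + 4)*(j + 1)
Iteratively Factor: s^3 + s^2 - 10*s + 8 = (s - 2)*(s^2 + 3*s - 4) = (s - 2)*(s + 4)*(s - 1)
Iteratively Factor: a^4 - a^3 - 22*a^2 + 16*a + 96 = (a - 3)*(a^3 + 2*a^2 - 16*a - 32) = (a - 3)*(a + 2)*(a^2 - 16) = (a - 3)*(a + 2)*(a + 4)*(a - 4)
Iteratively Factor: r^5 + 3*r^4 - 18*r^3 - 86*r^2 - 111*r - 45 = (r - 5)*(r^4 + 8*r^3 + 22*r^2 + 24*r + 9) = (r - 5)*(r + 3)*(r^3 + 5*r^2 + 7*r + 3) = (r - 5)*(r + 3)^2*(r^2 + 2*r + 1) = (r - 5)*(r + 1)*(r + 3)^2*(r + 1)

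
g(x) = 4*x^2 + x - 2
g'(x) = 8*x + 1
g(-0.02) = -2.02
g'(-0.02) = 0.84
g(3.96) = 64.69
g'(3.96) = 32.68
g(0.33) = -1.23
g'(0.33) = 3.64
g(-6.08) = 139.79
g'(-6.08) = -47.64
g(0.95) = 2.56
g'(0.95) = 8.60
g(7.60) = 236.64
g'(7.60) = 61.80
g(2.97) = 36.25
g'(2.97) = 24.76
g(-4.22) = 65.01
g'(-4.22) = -32.76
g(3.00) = 37.00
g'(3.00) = 25.00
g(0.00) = -2.00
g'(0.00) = 1.00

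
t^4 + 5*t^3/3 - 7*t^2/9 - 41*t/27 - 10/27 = (t - 1)*(t + 1/3)*(t + 2/3)*(t + 5/3)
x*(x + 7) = x^2 + 7*x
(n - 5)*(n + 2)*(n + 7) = n^3 + 4*n^2 - 31*n - 70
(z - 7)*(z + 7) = z^2 - 49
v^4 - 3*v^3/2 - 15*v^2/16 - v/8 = v*(v - 2)*(v + 1/4)^2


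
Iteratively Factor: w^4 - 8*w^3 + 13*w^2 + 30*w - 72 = (w - 3)*(w^3 - 5*w^2 - 2*w + 24) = (w - 3)*(w + 2)*(w^2 - 7*w + 12) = (w - 4)*(w - 3)*(w + 2)*(w - 3)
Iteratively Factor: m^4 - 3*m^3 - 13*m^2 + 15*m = (m - 1)*(m^3 - 2*m^2 - 15*m) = (m - 1)*(m + 3)*(m^2 - 5*m) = (m - 5)*(m - 1)*(m + 3)*(m)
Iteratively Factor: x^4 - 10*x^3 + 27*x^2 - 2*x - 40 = (x + 1)*(x^3 - 11*x^2 + 38*x - 40) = (x - 4)*(x + 1)*(x^2 - 7*x + 10) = (x - 5)*(x - 4)*(x + 1)*(x - 2)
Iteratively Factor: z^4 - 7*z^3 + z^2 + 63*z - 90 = (z - 3)*(z^3 - 4*z^2 - 11*z + 30) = (z - 3)*(z - 2)*(z^2 - 2*z - 15) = (z - 5)*(z - 3)*(z - 2)*(z + 3)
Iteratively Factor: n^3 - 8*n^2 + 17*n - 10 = (n - 1)*(n^2 - 7*n + 10) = (n - 2)*(n - 1)*(n - 5)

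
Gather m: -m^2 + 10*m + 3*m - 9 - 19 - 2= -m^2 + 13*m - 30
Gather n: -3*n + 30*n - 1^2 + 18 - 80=27*n - 63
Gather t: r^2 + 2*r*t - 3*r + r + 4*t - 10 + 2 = r^2 - 2*r + t*(2*r + 4) - 8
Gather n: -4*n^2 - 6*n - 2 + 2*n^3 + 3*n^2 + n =2*n^3 - n^2 - 5*n - 2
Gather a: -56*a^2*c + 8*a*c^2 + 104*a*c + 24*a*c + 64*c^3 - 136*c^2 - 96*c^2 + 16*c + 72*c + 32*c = -56*a^2*c + a*(8*c^2 + 128*c) + 64*c^3 - 232*c^2 + 120*c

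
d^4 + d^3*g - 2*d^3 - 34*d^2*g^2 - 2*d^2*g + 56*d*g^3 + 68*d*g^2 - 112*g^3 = (d - 2)*(d - 4*g)*(d - 2*g)*(d + 7*g)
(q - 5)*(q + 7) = q^2 + 2*q - 35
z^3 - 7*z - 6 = (z - 3)*(z + 1)*(z + 2)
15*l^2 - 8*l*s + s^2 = (-5*l + s)*(-3*l + s)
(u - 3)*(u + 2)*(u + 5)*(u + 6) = u^4 + 10*u^3 + 13*u^2 - 96*u - 180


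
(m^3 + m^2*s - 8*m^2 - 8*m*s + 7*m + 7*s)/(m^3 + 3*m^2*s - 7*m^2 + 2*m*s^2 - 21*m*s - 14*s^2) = (m - 1)/(m + 2*s)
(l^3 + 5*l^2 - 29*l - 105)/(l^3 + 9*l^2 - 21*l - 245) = (l + 3)/(l + 7)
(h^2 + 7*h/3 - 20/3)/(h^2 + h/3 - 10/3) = (h + 4)/(h + 2)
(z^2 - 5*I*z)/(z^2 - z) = (z - 5*I)/(z - 1)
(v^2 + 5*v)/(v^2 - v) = (v + 5)/(v - 1)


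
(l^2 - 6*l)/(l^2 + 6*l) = (l - 6)/(l + 6)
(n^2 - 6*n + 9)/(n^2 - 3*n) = (n - 3)/n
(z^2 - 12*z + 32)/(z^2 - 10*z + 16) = (z - 4)/(z - 2)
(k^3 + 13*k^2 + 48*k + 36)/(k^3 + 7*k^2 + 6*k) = (k + 6)/k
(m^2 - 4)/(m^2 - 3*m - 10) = (m - 2)/(m - 5)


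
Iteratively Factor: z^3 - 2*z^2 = (z - 2)*(z^2) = z*(z - 2)*(z)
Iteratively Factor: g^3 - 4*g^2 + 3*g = (g - 3)*(g^2 - g) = (g - 3)*(g - 1)*(g)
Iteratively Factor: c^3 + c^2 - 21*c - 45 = (c + 3)*(c^2 - 2*c - 15) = (c - 5)*(c + 3)*(c + 3)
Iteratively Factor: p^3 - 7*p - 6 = (p - 3)*(p^2 + 3*p + 2) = (p - 3)*(p + 2)*(p + 1)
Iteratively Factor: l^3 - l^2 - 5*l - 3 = (l + 1)*(l^2 - 2*l - 3) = (l - 3)*(l + 1)*(l + 1)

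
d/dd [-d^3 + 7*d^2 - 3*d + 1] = -3*d^2 + 14*d - 3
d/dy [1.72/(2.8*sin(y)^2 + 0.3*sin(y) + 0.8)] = -(9.632*sin(y) + 0.516)*cos(y)/(2.8*sin(y)^2 + 0.3*sin(y) + 0.8)^2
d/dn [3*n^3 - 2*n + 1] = 9*n^2 - 2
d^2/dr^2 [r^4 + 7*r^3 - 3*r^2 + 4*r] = 12*r^2 + 42*r - 6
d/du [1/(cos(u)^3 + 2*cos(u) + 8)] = (3*cos(u)^2 + 2)*sin(u)/(cos(u)^3 + 2*cos(u) + 8)^2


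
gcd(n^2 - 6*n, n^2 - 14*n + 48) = n - 6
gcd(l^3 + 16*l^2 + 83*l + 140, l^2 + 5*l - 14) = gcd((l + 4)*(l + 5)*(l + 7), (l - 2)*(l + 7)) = l + 7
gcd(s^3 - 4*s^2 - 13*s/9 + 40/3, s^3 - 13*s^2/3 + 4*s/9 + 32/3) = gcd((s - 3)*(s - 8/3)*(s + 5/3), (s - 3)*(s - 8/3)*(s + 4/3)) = s^2 - 17*s/3 + 8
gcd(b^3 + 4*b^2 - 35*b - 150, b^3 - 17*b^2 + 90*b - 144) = b - 6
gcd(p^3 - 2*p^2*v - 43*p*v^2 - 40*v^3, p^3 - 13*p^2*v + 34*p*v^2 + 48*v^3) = p^2 - 7*p*v - 8*v^2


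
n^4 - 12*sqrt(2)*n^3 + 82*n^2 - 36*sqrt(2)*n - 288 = (n - 6*sqrt(2))*(n - 4*sqrt(2))*(n - 3*sqrt(2))*(n + sqrt(2))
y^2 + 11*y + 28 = (y + 4)*(y + 7)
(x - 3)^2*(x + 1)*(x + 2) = x^4 - 3*x^3 - 7*x^2 + 15*x + 18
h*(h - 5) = h^2 - 5*h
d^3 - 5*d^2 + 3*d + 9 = (d - 3)^2*(d + 1)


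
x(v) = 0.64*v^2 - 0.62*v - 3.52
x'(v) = 1.28*v - 0.62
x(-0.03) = -3.50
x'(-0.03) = -0.66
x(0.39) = -3.66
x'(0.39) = -0.12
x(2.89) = 0.03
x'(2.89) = 3.08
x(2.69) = -0.56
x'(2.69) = 2.82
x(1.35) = -3.19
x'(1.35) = 1.11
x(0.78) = -3.61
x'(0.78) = 0.38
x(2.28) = -1.61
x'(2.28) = 2.30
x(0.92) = -3.55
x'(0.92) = 0.56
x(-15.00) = 149.78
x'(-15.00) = -19.82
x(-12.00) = 96.08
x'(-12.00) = -15.98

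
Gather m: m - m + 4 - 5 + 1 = 0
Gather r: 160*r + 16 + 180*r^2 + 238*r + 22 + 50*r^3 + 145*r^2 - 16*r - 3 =50*r^3 + 325*r^2 + 382*r + 35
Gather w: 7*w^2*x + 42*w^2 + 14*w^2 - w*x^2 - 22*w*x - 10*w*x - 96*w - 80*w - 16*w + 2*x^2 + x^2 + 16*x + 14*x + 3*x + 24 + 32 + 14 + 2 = w^2*(7*x + 56) + w*(-x^2 - 32*x - 192) + 3*x^2 + 33*x + 72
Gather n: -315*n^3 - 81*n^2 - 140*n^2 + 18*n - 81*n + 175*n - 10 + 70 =-315*n^3 - 221*n^2 + 112*n + 60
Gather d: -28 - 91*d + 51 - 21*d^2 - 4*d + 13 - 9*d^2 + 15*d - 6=-30*d^2 - 80*d + 30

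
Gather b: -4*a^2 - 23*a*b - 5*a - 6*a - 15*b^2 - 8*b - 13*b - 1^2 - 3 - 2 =-4*a^2 - 11*a - 15*b^2 + b*(-23*a - 21) - 6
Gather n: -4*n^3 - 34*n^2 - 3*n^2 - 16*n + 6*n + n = -4*n^3 - 37*n^2 - 9*n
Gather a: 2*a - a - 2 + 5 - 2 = a + 1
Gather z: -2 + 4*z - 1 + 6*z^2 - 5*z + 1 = 6*z^2 - z - 2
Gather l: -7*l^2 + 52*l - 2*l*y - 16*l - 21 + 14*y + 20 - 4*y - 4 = -7*l^2 + l*(36 - 2*y) + 10*y - 5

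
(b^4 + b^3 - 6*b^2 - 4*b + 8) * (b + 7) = b^5 + 8*b^4 + b^3 - 46*b^2 - 20*b + 56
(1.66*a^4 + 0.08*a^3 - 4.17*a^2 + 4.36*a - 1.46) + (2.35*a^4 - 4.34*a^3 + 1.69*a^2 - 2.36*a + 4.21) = 4.01*a^4 - 4.26*a^3 - 2.48*a^2 + 2.0*a + 2.75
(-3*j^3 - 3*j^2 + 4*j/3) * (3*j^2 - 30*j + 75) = -9*j^5 + 81*j^4 - 131*j^3 - 265*j^2 + 100*j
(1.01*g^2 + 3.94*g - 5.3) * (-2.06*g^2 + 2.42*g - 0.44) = -2.0806*g^4 - 5.6722*g^3 + 20.0084*g^2 - 14.5596*g + 2.332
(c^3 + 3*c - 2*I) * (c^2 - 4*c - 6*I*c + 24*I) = c^5 - 4*c^4 - 6*I*c^4 + 3*c^3 + 24*I*c^3 - 12*c^2 - 20*I*c^2 - 12*c + 80*I*c + 48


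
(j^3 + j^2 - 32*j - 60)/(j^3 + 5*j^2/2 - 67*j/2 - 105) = 2*(j + 2)/(2*j + 7)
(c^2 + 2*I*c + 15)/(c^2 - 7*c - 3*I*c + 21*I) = (c + 5*I)/(c - 7)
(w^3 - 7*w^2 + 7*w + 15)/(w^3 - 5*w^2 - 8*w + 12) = (w^3 - 7*w^2 + 7*w + 15)/(w^3 - 5*w^2 - 8*w + 12)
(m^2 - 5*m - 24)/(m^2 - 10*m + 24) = (m^2 - 5*m - 24)/(m^2 - 10*m + 24)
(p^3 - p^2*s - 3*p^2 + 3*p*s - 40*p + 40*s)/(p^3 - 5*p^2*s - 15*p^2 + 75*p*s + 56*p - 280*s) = (p^2 - p*s + 5*p - 5*s)/(p^2 - 5*p*s - 7*p + 35*s)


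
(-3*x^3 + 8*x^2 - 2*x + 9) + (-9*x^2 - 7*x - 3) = -3*x^3 - x^2 - 9*x + 6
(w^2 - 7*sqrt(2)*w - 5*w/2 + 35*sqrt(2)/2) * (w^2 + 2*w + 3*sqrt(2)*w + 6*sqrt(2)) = w^4 - 4*sqrt(2)*w^3 - w^3/2 - 47*w^2 + 2*sqrt(2)*w^2 + 21*w + 20*sqrt(2)*w + 210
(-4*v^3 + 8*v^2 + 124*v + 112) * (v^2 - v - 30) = -4*v^5 + 12*v^4 + 236*v^3 - 252*v^2 - 3832*v - 3360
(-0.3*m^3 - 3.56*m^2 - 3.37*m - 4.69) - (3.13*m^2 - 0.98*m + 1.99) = -0.3*m^3 - 6.69*m^2 - 2.39*m - 6.68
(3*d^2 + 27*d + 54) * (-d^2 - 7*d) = -3*d^4 - 48*d^3 - 243*d^2 - 378*d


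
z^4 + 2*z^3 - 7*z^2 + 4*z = z*(z - 1)^2*(z + 4)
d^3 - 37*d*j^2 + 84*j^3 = (d - 4*j)*(d - 3*j)*(d + 7*j)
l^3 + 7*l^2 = l^2*(l + 7)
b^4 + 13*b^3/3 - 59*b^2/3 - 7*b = b*(b - 3)*(b + 1/3)*(b + 7)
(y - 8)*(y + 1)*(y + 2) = y^3 - 5*y^2 - 22*y - 16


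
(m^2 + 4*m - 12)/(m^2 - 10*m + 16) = (m + 6)/(m - 8)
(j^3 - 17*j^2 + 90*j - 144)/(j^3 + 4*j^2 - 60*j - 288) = (j^2 - 9*j + 18)/(j^2 + 12*j + 36)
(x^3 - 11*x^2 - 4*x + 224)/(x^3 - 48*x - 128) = (x - 7)/(x + 4)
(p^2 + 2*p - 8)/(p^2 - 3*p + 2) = (p + 4)/(p - 1)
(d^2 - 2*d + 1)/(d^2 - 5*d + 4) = (d - 1)/(d - 4)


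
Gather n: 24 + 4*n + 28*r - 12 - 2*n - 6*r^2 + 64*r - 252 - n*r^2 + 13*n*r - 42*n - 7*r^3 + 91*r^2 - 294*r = n*(-r^2 + 13*r - 40) - 7*r^3 + 85*r^2 - 202*r - 240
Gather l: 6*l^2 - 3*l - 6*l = 6*l^2 - 9*l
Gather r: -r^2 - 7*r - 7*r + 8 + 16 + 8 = -r^2 - 14*r + 32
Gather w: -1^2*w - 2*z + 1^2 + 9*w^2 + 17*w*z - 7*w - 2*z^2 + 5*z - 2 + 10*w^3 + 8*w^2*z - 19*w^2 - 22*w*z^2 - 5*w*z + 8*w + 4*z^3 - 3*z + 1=10*w^3 + w^2*(8*z - 10) + w*(-22*z^2 + 12*z) + 4*z^3 - 2*z^2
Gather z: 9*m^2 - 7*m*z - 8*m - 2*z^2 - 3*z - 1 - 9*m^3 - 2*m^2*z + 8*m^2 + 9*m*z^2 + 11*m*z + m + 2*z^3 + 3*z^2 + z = -9*m^3 + 17*m^2 - 7*m + 2*z^3 + z^2*(9*m + 1) + z*(-2*m^2 + 4*m - 2) - 1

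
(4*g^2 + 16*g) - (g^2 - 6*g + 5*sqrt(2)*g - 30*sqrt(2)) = 3*g^2 - 5*sqrt(2)*g + 22*g + 30*sqrt(2)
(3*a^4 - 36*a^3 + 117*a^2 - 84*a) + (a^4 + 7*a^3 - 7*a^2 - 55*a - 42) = 4*a^4 - 29*a^3 + 110*a^2 - 139*a - 42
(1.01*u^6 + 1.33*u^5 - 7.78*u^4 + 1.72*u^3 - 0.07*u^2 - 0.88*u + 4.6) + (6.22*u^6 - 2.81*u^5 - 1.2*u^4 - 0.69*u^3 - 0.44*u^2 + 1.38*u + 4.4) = 7.23*u^6 - 1.48*u^5 - 8.98*u^4 + 1.03*u^3 - 0.51*u^2 + 0.5*u + 9.0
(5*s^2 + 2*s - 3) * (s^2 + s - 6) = 5*s^4 + 7*s^3 - 31*s^2 - 15*s + 18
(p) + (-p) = 0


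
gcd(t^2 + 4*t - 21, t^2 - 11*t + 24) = t - 3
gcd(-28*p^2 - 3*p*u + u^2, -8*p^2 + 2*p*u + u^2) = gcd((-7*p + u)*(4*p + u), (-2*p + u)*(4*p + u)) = 4*p + u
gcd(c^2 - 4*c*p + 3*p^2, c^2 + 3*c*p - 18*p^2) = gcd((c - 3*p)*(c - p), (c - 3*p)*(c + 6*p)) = -c + 3*p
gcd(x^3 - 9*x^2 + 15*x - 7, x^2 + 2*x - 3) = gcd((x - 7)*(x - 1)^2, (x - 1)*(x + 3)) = x - 1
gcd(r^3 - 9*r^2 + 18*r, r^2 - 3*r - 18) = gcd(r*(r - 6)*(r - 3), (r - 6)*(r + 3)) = r - 6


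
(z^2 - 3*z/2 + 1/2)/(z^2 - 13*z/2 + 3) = (z - 1)/(z - 6)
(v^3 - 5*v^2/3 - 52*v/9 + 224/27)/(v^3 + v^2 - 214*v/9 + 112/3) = (9*v^2 + 9*v - 28)/(3*(3*v^2 + 11*v - 42))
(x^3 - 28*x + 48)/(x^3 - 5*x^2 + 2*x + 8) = (x + 6)/(x + 1)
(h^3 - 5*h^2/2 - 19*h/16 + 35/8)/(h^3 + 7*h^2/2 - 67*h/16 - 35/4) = (h - 2)/(h + 4)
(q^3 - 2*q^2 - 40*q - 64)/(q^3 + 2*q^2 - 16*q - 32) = (q - 8)/(q - 4)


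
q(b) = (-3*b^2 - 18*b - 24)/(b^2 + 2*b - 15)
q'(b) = (-6*b - 18)/(b^2 + 2*b - 15) + (-2*b - 2)*(-3*b^2 - 18*b - 24)/(b^2 + 2*b - 15)^2 = 6*(2*b^2 + 23*b + 53)/(b^4 + 4*b^3 - 26*b^2 - 60*b + 225)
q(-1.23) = 0.40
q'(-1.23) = 0.65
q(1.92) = 9.32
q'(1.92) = 11.23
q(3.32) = -43.88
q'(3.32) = 128.16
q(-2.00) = 0.00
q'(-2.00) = 0.40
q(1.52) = 6.04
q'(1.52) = 5.97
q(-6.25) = -2.48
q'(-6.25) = -0.57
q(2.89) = 116.46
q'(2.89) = 1084.69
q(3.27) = -51.48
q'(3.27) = 180.02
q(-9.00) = -2.19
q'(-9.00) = 0.02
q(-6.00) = -2.67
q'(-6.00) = -0.96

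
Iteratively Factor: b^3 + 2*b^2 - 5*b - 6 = (b + 1)*(b^2 + b - 6) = (b - 2)*(b + 1)*(b + 3)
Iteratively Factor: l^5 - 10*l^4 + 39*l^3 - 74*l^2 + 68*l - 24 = (l - 2)*(l^4 - 8*l^3 + 23*l^2 - 28*l + 12) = (l - 2)*(l - 1)*(l^3 - 7*l^2 + 16*l - 12) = (l - 2)^2*(l - 1)*(l^2 - 5*l + 6) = (l - 2)^3*(l - 1)*(l - 3)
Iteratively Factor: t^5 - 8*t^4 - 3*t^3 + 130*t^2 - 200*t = (t)*(t^4 - 8*t^3 - 3*t^2 + 130*t - 200) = t*(t - 5)*(t^3 - 3*t^2 - 18*t + 40) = t*(t - 5)*(t + 4)*(t^2 - 7*t + 10) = t*(t - 5)^2*(t + 4)*(t - 2)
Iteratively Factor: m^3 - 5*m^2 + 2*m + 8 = (m + 1)*(m^2 - 6*m + 8) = (m - 2)*(m + 1)*(m - 4)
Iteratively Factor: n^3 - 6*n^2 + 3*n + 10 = (n - 5)*(n^2 - n - 2) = (n - 5)*(n + 1)*(n - 2)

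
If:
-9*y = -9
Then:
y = 1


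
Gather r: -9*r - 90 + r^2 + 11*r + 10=r^2 + 2*r - 80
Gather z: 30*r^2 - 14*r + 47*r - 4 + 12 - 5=30*r^2 + 33*r + 3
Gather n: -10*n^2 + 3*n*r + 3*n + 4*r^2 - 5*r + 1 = -10*n^2 + n*(3*r + 3) + 4*r^2 - 5*r + 1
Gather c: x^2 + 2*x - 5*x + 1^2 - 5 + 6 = x^2 - 3*x + 2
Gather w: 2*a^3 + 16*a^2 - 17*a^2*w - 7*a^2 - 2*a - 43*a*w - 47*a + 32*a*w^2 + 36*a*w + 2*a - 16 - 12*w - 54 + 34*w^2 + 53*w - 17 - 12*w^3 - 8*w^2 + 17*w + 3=2*a^3 + 9*a^2 - 47*a - 12*w^3 + w^2*(32*a + 26) + w*(-17*a^2 - 7*a + 58) - 84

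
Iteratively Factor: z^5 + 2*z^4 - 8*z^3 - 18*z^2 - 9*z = (z + 1)*(z^4 + z^3 - 9*z^2 - 9*z) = (z + 1)*(z + 3)*(z^3 - 2*z^2 - 3*z) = (z + 1)^2*(z + 3)*(z^2 - 3*z) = (z - 3)*(z + 1)^2*(z + 3)*(z)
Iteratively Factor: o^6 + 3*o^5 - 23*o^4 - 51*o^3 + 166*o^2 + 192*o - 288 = (o + 2)*(o^5 + o^4 - 25*o^3 - o^2 + 168*o - 144) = (o + 2)*(o + 4)*(o^4 - 3*o^3 - 13*o^2 + 51*o - 36) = (o - 1)*(o + 2)*(o + 4)*(o^3 - 2*o^2 - 15*o + 36) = (o - 3)*(o - 1)*(o + 2)*(o + 4)*(o^2 + o - 12) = (o - 3)^2*(o - 1)*(o + 2)*(o + 4)*(o + 4)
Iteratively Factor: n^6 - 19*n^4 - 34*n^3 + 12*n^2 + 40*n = (n)*(n^5 - 19*n^3 - 34*n^2 + 12*n + 40) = n*(n - 5)*(n^4 + 5*n^3 + 6*n^2 - 4*n - 8) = n*(n - 5)*(n + 2)*(n^3 + 3*n^2 - 4) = n*(n - 5)*(n - 1)*(n + 2)*(n^2 + 4*n + 4) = n*(n - 5)*(n - 1)*(n + 2)^2*(n + 2)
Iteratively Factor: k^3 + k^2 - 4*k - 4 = (k + 1)*(k^2 - 4) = (k + 1)*(k + 2)*(k - 2)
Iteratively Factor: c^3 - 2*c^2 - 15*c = (c - 5)*(c^2 + 3*c) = (c - 5)*(c + 3)*(c)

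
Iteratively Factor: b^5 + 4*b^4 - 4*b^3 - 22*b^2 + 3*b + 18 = (b - 1)*(b^4 + 5*b^3 + b^2 - 21*b - 18) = (b - 1)*(b + 3)*(b^3 + 2*b^2 - 5*b - 6) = (b - 1)*(b + 3)^2*(b^2 - b - 2) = (b - 2)*(b - 1)*(b + 3)^2*(b + 1)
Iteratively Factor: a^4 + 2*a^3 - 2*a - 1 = (a + 1)*(a^3 + a^2 - a - 1) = (a + 1)^2*(a^2 - 1) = (a + 1)^3*(a - 1)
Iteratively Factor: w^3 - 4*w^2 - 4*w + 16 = (w - 2)*(w^2 - 2*w - 8) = (w - 4)*(w - 2)*(w + 2)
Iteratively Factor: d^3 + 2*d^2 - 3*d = (d)*(d^2 + 2*d - 3) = d*(d - 1)*(d + 3)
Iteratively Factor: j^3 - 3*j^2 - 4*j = (j)*(j^2 - 3*j - 4) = j*(j + 1)*(j - 4)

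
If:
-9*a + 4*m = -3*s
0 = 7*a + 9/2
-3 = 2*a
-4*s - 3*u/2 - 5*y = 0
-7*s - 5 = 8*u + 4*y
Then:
No Solution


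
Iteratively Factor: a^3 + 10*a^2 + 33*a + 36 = (a + 3)*(a^2 + 7*a + 12) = (a + 3)*(a + 4)*(a + 3)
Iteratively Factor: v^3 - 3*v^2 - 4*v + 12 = (v - 3)*(v^2 - 4) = (v - 3)*(v + 2)*(v - 2)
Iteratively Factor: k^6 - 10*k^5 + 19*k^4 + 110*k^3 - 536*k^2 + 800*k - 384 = (k - 1)*(k^5 - 9*k^4 + 10*k^3 + 120*k^2 - 416*k + 384) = (k - 4)*(k - 1)*(k^4 - 5*k^3 - 10*k^2 + 80*k - 96) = (k - 4)*(k - 2)*(k - 1)*(k^3 - 3*k^2 - 16*k + 48) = (k - 4)*(k - 3)*(k - 2)*(k - 1)*(k^2 - 16) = (k - 4)^2*(k - 3)*(k - 2)*(k - 1)*(k + 4)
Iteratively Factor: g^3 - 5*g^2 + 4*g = (g - 1)*(g^2 - 4*g) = (g - 4)*(g - 1)*(g)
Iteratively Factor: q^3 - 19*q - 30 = (q + 2)*(q^2 - 2*q - 15) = (q - 5)*(q + 2)*(q + 3)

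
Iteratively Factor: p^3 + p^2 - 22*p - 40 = (p + 2)*(p^2 - p - 20) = (p + 2)*(p + 4)*(p - 5)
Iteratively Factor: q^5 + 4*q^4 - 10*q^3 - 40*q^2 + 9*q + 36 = (q - 1)*(q^4 + 5*q^3 - 5*q^2 - 45*q - 36) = (q - 1)*(q + 4)*(q^3 + q^2 - 9*q - 9) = (q - 1)*(q + 3)*(q + 4)*(q^2 - 2*q - 3) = (q - 3)*(q - 1)*(q + 3)*(q + 4)*(q + 1)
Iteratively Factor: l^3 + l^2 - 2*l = (l)*(l^2 + l - 2) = l*(l - 1)*(l + 2)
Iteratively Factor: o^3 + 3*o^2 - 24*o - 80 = (o - 5)*(o^2 + 8*o + 16) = (o - 5)*(o + 4)*(o + 4)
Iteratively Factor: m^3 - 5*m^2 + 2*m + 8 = (m - 4)*(m^2 - m - 2) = (m - 4)*(m - 2)*(m + 1)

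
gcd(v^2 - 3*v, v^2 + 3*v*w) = v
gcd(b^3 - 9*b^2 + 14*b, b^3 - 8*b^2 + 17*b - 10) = b - 2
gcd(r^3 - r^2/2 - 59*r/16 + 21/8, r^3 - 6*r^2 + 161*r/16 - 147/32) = r^2 - 5*r/2 + 21/16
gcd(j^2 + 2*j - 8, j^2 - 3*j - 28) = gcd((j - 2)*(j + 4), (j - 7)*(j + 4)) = j + 4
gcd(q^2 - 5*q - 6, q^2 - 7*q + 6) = q - 6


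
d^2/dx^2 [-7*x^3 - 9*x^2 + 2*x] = -42*x - 18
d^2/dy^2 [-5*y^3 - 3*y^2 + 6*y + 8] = -30*y - 6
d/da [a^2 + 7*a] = 2*a + 7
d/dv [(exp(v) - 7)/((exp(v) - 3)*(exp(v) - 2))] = (-exp(2*v) + 14*exp(v) - 29)*exp(v)/(exp(4*v) - 10*exp(3*v) + 37*exp(2*v) - 60*exp(v) + 36)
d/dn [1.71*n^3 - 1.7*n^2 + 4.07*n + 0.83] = 5.13*n^2 - 3.4*n + 4.07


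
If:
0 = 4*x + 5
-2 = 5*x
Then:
No Solution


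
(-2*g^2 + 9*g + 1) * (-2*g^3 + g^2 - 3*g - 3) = 4*g^5 - 20*g^4 + 13*g^3 - 20*g^2 - 30*g - 3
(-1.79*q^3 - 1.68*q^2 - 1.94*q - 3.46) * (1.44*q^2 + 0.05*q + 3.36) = -2.5776*q^5 - 2.5087*q^4 - 8.892*q^3 - 10.7242*q^2 - 6.6914*q - 11.6256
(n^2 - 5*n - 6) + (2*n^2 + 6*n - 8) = 3*n^2 + n - 14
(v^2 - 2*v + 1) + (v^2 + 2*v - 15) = 2*v^2 - 14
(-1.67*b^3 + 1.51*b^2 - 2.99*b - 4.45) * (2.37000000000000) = -3.9579*b^3 + 3.5787*b^2 - 7.0863*b - 10.5465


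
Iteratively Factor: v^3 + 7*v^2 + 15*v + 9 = (v + 3)*(v^2 + 4*v + 3) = (v + 3)^2*(v + 1)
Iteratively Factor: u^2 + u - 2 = (u - 1)*(u + 2)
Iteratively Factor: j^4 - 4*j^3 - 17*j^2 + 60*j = (j)*(j^3 - 4*j^2 - 17*j + 60) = j*(j - 3)*(j^2 - j - 20) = j*(j - 3)*(j + 4)*(j - 5)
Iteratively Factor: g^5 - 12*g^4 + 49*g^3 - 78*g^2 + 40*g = (g - 2)*(g^4 - 10*g^3 + 29*g^2 - 20*g) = (g - 2)*(g - 1)*(g^3 - 9*g^2 + 20*g) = (g - 5)*(g - 2)*(g - 1)*(g^2 - 4*g) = g*(g - 5)*(g - 2)*(g - 1)*(g - 4)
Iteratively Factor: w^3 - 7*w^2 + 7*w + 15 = (w - 3)*(w^2 - 4*w - 5) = (w - 5)*(w - 3)*(w + 1)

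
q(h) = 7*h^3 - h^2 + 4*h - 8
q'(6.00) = 748.00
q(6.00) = 1492.00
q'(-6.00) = 772.00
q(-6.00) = -1580.00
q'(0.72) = 13.45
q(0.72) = -3.03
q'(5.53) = 635.14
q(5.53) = 1167.33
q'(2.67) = 148.37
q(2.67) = 128.79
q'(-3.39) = 252.11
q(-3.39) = -305.76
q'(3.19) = 211.32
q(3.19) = 221.82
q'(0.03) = 3.96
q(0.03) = -7.88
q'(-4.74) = 485.30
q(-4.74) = -794.90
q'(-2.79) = 173.05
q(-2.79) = -178.97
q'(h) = 21*h^2 - 2*h + 4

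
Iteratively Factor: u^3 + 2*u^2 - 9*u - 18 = (u + 2)*(u^2 - 9) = (u - 3)*(u + 2)*(u + 3)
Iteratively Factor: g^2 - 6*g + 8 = (g - 4)*(g - 2)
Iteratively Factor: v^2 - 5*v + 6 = (v - 3)*(v - 2)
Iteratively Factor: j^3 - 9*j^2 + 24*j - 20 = (j - 2)*(j^2 - 7*j + 10) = (j - 2)^2*(j - 5)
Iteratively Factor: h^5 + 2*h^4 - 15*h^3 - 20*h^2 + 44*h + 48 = (h - 3)*(h^4 + 5*h^3 - 20*h - 16) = (h - 3)*(h - 2)*(h^3 + 7*h^2 + 14*h + 8) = (h - 3)*(h - 2)*(h + 4)*(h^2 + 3*h + 2) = (h - 3)*(h - 2)*(h + 2)*(h + 4)*(h + 1)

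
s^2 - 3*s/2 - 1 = (s - 2)*(s + 1/2)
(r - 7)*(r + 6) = r^2 - r - 42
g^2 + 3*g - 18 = (g - 3)*(g + 6)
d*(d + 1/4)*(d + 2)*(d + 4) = d^4 + 25*d^3/4 + 19*d^2/2 + 2*d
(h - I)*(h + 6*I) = h^2 + 5*I*h + 6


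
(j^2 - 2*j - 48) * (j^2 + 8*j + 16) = j^4 + 6*j^3 - 48*j^2 - 416*j - 768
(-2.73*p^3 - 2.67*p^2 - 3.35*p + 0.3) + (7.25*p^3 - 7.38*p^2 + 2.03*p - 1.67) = 4.52*p^3 - 10.05*p^2 - 1.32*p - 1.37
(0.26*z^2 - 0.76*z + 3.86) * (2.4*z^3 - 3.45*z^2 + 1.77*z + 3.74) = 0.624*z^5 - 2.721*z^4 + 12.3462*z^3 - 13.6898*z^2 + 3.9898*z + 14.4364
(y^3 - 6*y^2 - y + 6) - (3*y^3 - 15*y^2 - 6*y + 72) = -2*y^3 + 9*y^2 + 5*y - 66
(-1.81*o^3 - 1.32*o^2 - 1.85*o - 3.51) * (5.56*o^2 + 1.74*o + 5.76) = -10.0636*o^5 - 10.4886*o^4 - 23.0084*o^3 - 30.3378*o^2 - 16.7634*o - 20.2176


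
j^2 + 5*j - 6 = (j - 1)*(j + 6)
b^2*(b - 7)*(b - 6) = b^4 - 13*b^3 + 42*b^2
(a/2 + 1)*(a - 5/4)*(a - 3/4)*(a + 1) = a^4/2 + a^3/2 - 49*a^2/32 - 19*a/32 + 15/16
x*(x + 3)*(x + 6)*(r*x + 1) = r*x^4 + 9*r*x^3 + 18*r*x^2 + x^3 + 9*x^2 + 18*x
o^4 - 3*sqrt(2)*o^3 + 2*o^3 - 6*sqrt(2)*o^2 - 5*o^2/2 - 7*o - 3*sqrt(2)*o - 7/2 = (o + 1)*(o - 7*sqrt(2)/2)*(sqrt(2)*o/2 + 1/2)*(sqrt(2)*o + sqrt(2))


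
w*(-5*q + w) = -5*q*w + w^2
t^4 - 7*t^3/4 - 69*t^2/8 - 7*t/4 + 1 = (t - 4)*(t - 1/4)*(t + 1/2)*(t + 2)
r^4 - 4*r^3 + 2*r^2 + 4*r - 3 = (r - 3)*(r - 1)^2*(r + 1)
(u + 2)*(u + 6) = u^2 + 8*u + 12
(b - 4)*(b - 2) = b^2 - 6*b + 8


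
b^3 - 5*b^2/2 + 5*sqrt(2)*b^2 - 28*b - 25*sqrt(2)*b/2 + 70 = (b - 5/2)*(b - 2*sqrt(2))*(b + 7*sqrt(2))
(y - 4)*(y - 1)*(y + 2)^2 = y^4 - y^3 - 12*y^2 - 4*y + 16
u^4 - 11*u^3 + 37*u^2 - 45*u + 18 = (u - 6)*(u - 3)*(u - 1)^2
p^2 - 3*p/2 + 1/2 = (p - 1)*(p - 1/2)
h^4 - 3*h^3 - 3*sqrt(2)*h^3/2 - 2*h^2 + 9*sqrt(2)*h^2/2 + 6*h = h*(h - 3)*(h - 2*sqrt(2))*(h + sqrt(2)/2)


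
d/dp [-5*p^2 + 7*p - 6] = 7 - 10*p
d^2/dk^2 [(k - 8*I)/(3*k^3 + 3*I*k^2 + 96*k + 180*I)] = 2*((k - 8*I)*(3*k^2 + 2*I*k + 32)^2 - (3*k^2 + 2*I*k + (k - 8*I)*(3*k + I) + 32)*(k^3 + I*k^2 + 32*k + 60*I))/(3*(k^3 + I*k^2 + 32*k + 60*I)^3)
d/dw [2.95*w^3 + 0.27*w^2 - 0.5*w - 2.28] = 8.85*w^2 + 0.54*w - 0.5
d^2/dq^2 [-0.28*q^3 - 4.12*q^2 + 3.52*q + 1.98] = -1.68*q - 8.24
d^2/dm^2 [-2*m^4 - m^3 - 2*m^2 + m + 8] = -24*m^2 - 6*m - 4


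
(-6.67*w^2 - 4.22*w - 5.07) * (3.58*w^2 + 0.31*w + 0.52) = -23.8786*w^4 - 17.1753*w^3 - 22.9272*w^2 - 3.7661*w - 2.6364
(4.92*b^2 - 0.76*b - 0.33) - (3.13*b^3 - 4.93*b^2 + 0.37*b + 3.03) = -3.13*b^3 + 9.85*b^2 - 1.13*b - 3.36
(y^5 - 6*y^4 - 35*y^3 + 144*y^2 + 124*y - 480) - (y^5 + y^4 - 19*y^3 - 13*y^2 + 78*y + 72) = -7*y^4 - 16*y^3 + 157*y^2 + 46*y - 552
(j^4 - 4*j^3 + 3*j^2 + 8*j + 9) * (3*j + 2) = 3*j^5 - 10*j^4 + j^3 + 30*j^2 + 43*j + 18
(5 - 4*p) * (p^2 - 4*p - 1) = -4*p^3 + 21*p^2 - 16*p - 5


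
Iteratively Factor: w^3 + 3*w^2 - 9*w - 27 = (w + 3)*(w^2 - 9) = (w - 3)*(w + 3)*(w + 3)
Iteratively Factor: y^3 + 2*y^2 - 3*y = (y - 1)*(y^2 + 3*y) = (y - 1)*(y + 3)*(y)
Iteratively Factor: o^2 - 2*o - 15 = (o + 3)*(o - 5)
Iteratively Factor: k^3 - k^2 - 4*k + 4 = (k + 2)*(k^2 - 3*k + 2) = (k - 2)*(k + 2)*(k - 1)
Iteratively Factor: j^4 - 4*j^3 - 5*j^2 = (j)*(j^3 - 4*j^2 - 5*j) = j*(j - 5)*(j^2 + j) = j*(j - 5)*(j + 1)*(j)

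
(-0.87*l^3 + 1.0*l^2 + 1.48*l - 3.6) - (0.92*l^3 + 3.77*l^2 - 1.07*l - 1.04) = -1.79*l^3 - 2.77*l^2 + 2.55*l - 2.56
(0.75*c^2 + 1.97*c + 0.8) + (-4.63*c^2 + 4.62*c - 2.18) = -3.88*c^2 + 6.59*c - 1.38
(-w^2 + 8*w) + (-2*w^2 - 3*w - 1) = -3*w^2 + 5*w - 1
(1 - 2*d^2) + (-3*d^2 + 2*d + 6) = -5*d^2 + 2*d + 7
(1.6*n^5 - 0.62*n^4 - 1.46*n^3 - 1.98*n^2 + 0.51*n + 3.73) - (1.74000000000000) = 1.6*n^5 - 0.62*n^4 - 1.46*n^3 - 1.98*n^2 + 0.51*n + 1.99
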